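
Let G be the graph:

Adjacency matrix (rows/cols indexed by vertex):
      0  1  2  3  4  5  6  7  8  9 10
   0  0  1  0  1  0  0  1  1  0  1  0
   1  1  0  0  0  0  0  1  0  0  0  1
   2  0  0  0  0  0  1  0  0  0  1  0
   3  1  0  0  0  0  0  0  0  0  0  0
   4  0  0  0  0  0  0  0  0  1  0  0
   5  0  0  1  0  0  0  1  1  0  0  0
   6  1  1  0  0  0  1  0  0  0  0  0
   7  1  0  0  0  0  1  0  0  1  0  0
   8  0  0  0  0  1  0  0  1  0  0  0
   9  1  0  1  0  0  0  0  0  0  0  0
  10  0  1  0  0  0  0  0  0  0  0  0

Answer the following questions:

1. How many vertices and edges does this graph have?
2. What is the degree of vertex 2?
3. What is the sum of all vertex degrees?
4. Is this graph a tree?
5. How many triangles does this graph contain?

Count: 11 vertices, 13 edges.
Vertex 2 has neighbors [5, 9], degree = 2.
Handshaking lemma: 2 * 13 = 26.
A tree on 11 vertices has 10 edges. This graph has 13 edges (3 extra). Not a tree.
Number of triangles = 1.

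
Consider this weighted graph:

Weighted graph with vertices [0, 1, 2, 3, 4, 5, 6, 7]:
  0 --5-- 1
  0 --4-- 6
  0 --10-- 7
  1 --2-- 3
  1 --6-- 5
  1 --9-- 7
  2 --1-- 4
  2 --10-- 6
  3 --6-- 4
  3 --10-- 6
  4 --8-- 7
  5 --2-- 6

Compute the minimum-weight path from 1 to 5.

Using Dijkstra's algorithm from vertex 1:
Shortest path: 1 -> 5
Total weight: 6 = 6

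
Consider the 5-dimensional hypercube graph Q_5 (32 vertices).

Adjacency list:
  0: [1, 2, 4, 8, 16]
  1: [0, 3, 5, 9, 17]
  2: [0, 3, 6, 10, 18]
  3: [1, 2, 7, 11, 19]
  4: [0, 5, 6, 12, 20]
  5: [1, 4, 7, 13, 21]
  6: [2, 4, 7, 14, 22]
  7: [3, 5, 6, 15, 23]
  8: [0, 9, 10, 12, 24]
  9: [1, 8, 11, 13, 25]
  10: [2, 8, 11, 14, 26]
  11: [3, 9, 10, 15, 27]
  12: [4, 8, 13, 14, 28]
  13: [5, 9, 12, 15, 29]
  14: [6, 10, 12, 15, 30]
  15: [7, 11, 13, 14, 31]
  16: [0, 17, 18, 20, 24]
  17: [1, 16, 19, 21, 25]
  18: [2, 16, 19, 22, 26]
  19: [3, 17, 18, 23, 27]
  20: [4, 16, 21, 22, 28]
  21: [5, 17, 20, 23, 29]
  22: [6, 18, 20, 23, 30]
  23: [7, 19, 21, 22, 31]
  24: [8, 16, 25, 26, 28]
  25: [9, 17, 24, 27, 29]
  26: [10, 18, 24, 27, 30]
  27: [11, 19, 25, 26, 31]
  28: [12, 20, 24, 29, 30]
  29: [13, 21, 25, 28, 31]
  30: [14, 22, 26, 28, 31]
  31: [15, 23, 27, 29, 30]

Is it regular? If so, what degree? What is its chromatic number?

In Q_5, every vertex has exactly 5 neighbors (flip one of 5 bits), so it is 5-regular.
Q_5 is bipartite (partition by bit-parity), so chromatic number = 2.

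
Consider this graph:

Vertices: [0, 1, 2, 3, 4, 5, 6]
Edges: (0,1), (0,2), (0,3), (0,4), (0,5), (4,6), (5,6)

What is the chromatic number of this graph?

The graph has a maximum clique of size 2 (lower bound on chromatic number).
A valid 2-coloring: {0: 0, 1: 1, 2: 1, 3: 1, 4: 1, 5: 1, 6: 0}.
Chromatic number = 2.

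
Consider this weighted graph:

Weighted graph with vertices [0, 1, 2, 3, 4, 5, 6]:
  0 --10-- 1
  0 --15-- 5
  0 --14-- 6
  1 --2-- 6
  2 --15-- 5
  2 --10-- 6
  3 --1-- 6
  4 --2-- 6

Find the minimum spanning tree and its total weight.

Applying Kruskal's algorithm (sort edges by weight, add if no cycle):
  Add (3,6) w=1
  Add (1,6) w=2
  Add (4,6) w=2
  Add (0,1) w=10
  Add (2,6) w=10
  Skip (0,6) w=14 (creates cycle)
  Add (0,5) w=15
  Skip (2,5) w=15 (creates cycle)
MST weight = 40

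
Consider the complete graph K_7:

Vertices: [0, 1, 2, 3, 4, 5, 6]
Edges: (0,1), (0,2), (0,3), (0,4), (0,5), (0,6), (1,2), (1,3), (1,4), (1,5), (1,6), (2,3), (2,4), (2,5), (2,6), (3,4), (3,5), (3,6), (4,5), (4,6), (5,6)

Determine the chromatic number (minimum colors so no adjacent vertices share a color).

In K_7, every vertex is adjacent to every other vertex.
Each vertex needs a unique color.
Chromatic number = 7.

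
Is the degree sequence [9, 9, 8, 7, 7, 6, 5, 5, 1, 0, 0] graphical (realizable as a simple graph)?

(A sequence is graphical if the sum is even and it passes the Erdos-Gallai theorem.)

Sum of degrees = 57. Sum is odd, so the sequence is NOT graphical.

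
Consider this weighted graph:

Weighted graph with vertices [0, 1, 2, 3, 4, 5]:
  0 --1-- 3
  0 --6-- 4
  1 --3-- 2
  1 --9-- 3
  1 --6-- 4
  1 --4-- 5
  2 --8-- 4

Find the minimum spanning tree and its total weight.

Applying Kruskal's algorithm (sort edges by weight, add if no cycle):
  Add (0,3) w=1
  Add (1,2) w=3
  Add (1,5) w=4
  Add (0,4) w=6
  Add (1,4) w=6
  Skip (2,4) w=8 (creates cycle)
  Skip (1,3) w=9 (creates cycle)
MST weight = 20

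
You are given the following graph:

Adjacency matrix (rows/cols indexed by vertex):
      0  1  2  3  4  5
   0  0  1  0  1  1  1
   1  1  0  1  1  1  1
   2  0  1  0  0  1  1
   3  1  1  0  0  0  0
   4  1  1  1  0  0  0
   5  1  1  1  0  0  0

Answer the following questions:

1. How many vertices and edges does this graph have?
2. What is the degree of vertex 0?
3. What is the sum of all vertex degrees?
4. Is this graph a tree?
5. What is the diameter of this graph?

Count: 6 vertices, 10 edges.
Vertex 0 has neighbors [1, 3, 4, 5], degree = 4.
Handshaking lemma: 2 * 10 = 20.
A tree on 6 vertices has 5 edges. This graph has 10 edges (5 extra). Not a tree.
Diameter (longest shortest path) = 2.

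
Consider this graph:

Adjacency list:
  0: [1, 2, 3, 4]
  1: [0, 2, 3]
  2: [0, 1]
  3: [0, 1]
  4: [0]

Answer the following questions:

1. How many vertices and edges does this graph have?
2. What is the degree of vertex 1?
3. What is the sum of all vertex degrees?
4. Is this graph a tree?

Count: 5 vertices, 6 edges.
Vertex 1 has neighbors [0, 2, 3], degree = 3.
Handshaking lemma: 2 * 6 = 12.
A tree on 5 vertices has 4 edges. This graph has 6 edges (2 extra). Not a tree.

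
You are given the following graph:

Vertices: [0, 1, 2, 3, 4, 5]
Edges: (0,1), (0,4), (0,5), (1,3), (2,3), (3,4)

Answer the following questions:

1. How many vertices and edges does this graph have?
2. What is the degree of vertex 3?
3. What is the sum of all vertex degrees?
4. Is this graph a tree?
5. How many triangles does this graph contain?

Count: 6 vertices, 6 edges.
Vertex 3 has neighbors [1, 2, 4], degree = 3.
Handshaking lemma: 2 * 6 = 12.
A tree on 6 vertices has 5 edges. This graph has 6 edges (1 extra). Not a tree.
Number of triangles = 0.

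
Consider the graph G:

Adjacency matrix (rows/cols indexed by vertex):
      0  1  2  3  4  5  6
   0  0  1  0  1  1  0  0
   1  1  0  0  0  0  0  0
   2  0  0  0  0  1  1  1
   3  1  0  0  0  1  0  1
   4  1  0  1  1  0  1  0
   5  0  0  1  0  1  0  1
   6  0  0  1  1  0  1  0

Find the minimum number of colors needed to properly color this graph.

The graph has a maximum clique of size 3 (lower bound on chromatic number).
A valid 3-coloring: {0: 1, 1: 0, 2: 1, 3: 2, 4: 0, 5: 2, 6: 0}.
Chromatic number = 3.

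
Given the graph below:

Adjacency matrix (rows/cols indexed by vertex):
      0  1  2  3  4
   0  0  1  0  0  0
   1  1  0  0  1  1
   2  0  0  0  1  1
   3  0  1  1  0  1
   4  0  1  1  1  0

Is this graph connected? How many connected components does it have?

Checking connectivity: the graph has 1 connected component(s).
All vertices are reachable from each other. The graph IS connected.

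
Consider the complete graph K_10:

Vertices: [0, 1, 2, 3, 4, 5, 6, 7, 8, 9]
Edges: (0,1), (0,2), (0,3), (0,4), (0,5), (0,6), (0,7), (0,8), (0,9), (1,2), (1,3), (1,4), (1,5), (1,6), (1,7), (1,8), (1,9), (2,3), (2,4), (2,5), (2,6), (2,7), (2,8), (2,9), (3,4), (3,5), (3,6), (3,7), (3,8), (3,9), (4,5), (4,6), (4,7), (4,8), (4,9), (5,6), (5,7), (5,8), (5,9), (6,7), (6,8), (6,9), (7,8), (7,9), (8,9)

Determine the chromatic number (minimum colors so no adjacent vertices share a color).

In K_10, every vertex is adjacent to every other vertex.
Each vertex needs a unique color.
Chromatic number = 10.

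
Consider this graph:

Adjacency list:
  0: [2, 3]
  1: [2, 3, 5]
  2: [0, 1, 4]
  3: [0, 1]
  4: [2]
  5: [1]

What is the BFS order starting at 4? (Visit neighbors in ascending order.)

BFS from vertex 4 (neighbors processed in ascending order):
Visit order: 4, 2, 0, 1, 3, 5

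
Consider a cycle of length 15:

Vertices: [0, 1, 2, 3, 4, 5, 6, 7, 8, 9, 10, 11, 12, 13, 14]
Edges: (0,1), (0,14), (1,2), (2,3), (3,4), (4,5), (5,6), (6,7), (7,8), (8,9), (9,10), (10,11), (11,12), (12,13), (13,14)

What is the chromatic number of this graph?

This is an odd cycle (C_15). Odd cycles are not bipartite (any 2-coloring forces two adjacent vertices to match), and 3 colors suffice.
Chromatic number = 3.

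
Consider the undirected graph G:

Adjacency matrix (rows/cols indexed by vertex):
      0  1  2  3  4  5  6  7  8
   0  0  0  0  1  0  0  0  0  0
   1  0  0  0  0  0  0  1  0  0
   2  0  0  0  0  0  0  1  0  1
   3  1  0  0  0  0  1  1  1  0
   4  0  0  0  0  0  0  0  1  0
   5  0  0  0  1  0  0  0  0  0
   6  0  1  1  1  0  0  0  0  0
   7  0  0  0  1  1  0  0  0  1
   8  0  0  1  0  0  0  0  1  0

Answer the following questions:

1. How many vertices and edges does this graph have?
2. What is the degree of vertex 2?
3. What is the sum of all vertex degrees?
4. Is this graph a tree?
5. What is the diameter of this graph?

Count: 9 vertices, 9 edges.
Vertex 2 has neighbors [6, 8], degree = 2.
Handshaking lemma: 2 * 9 = 18.
A tree on 9 vertices has 8 edges. This graph has 9 edges (1 extra). Not a tree.
Diameter (longest shortest path) = 4.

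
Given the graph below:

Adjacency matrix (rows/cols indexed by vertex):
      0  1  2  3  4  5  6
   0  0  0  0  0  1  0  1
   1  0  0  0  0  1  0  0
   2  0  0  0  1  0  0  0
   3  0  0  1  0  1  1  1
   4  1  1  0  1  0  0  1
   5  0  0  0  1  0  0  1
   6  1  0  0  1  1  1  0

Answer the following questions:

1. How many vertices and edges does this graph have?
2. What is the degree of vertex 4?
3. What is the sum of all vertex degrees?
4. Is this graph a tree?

Count: 7 vertices, 9 edges.
Vertex 4 has neighbors [0, 1, 3, 6], degree = 4.
Handshaking lemma: 2 * 9 = 18.
A tree on 7 vertices has 6 edges. This graph has 9 edges (3 extra). Not a tree.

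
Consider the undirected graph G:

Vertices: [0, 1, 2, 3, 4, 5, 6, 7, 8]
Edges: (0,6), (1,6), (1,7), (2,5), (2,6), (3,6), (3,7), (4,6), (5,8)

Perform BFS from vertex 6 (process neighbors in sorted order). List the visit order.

BFS from vertex 6 (neighbors processed in ascending order):
Visit order: 6, 0, 1, 2, 3, 4, 7, 5, 8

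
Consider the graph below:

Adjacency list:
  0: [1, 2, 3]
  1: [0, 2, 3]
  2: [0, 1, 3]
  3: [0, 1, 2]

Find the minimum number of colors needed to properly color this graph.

The graph has a maximum clique of size 4 (lower bound on chromatic number).
A valid 4-coloring: {0: 0, 1: 1, 2: 2, 3: 3}.
Chromatic number = 4.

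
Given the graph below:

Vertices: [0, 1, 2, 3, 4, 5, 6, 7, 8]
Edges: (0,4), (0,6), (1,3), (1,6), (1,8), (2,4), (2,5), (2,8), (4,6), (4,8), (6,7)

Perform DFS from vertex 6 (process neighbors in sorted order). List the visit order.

DFS from vertex 6 (neighbors processed in ascending order):
Visit order: 6, 0, 4, 2, 5, 8, 1, 3, 7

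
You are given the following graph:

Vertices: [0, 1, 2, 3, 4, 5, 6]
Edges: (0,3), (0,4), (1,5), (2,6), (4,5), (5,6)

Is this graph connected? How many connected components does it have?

Checking connectivity: the graph has 1 connected component(s).
All vertices are reachable from each other. The graph IS connected.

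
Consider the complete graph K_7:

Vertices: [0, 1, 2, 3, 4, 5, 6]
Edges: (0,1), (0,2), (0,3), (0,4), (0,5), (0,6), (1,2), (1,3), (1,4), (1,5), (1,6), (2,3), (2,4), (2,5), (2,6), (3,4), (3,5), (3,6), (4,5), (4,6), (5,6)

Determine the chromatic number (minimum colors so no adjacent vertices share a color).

In K_7, every vertex is adjacent to every other vertex.
Each vertex needs a unique color.
Chromatic number = 7.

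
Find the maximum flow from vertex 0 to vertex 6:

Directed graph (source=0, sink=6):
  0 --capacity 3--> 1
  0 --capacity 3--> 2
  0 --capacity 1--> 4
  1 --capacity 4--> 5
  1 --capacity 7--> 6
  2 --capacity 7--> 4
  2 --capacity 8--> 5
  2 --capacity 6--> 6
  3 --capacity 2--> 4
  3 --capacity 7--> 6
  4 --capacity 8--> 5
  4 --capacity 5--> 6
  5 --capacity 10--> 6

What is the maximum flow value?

Computing max flow:
  Flow on (0->1): 3/3
  Flow on (0->2): 3/3
  Flow on (0->4): 1/1
  Flow on (1->6): 3/7
  Flow on (2->6): 3/6
  Flow on (4->6): 1/5
Maximum flow = 7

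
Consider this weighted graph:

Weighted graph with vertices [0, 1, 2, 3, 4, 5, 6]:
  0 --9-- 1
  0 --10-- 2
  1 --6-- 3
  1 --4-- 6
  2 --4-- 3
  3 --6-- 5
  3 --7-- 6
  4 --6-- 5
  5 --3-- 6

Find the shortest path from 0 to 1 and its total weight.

Using Dijkstra's algorithm from vertex 0:
Shortest path: 0 -> 1
Total weight: 9 = 9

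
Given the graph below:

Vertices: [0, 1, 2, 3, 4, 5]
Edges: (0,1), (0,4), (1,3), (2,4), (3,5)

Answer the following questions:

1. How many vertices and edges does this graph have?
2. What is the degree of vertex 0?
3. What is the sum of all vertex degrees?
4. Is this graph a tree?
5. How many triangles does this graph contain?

Count: 6 vertices, 5 edges.
Vertex 0 has neighbors [1, 4], degree = 2.
Handshaking lemma: 2 * 5 = 10.
A graph is a tree iff it is connected and has exactly n-1 edges. This graph is connected (all 6 vertices in one component) and has 6-1 = 5 edges. It is a tree.
Number of triangles = 0.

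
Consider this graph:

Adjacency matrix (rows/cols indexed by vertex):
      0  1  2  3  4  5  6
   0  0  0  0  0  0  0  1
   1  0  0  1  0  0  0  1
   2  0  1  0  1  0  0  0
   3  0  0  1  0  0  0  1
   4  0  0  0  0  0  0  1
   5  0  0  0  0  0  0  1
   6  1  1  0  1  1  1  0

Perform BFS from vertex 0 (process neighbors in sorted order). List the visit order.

BFS from vertex 0 (neighbors processed in ascending order):
Visit order: 0, 6, 1, 3, 4, 5, 2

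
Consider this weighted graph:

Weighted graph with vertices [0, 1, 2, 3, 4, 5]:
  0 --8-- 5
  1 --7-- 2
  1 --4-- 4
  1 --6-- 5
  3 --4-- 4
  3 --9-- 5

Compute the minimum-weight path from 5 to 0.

Using Dijkstra's algorithm from vertex 5:
Shortest path: 5 -> 0
Total weight: 8 = 8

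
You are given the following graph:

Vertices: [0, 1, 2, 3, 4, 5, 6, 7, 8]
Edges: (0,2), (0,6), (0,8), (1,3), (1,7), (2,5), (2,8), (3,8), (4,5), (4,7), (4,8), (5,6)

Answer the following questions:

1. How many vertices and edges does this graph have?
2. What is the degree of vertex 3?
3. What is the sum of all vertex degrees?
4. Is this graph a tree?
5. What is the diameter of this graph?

Count: 9 vertices, 12 edges.
Vertex 3 has neighbors [1, 8], degree = 2.
Handshaking lemma: 2 * 12 = 24.
A tree on 9 vertices has 8 edges. This graph has 12 edges (4 extra). Not a tree.
Diameter (longest shortest path) = 4.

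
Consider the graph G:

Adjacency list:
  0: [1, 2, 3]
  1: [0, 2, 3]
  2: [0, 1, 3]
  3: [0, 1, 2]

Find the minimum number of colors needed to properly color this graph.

The graph has a maximum clique of size 4 (lower bound on chromatic number).
A valid 4-coloring: {0: 0, 1: 1, 2: 2, 3: 3}.
Chromatic number = 4.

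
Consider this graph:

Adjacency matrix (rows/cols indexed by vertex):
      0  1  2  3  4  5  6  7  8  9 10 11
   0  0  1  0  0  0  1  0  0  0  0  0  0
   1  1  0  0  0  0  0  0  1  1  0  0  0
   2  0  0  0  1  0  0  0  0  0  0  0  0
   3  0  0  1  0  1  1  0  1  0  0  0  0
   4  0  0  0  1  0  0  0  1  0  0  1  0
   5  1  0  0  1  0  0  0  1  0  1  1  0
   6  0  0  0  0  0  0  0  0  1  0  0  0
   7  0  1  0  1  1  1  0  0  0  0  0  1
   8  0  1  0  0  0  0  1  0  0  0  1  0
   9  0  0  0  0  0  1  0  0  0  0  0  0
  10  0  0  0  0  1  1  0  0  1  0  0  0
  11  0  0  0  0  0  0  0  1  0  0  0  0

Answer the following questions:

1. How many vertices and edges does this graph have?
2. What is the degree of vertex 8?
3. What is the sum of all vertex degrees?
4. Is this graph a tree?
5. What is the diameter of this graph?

Count: 12 vertices, 16 edges.
Vertex 8 has neighbors [1, 6, 10], degree = 3.
Handshaking lemma: 2 * 16 = 32.
A tree on 12 vertices has 11 edges. This graph has 16 edges (5 extra). Not a tree.
Diameter (longest shortest path) = 5.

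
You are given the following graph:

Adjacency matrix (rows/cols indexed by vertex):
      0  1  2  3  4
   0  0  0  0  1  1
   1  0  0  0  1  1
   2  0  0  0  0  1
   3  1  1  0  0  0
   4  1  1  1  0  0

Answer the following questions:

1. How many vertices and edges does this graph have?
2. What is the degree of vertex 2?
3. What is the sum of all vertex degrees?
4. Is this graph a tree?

Count: 5 vertices, 5 edges.
Vertex 2 has neighbors [4], degree = 1.
Handshaking lemma: 2 * 5 = 10.
A tree on 5 vertices has 4 edges. This graph has 5 edges (1 extra). Not a tree.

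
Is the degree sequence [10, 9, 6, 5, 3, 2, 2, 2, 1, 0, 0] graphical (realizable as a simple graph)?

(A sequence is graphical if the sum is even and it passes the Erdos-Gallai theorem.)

Sum of degrees = 40. Sum is even but fails Erdos-Gallai. The sequence is NOT graphical.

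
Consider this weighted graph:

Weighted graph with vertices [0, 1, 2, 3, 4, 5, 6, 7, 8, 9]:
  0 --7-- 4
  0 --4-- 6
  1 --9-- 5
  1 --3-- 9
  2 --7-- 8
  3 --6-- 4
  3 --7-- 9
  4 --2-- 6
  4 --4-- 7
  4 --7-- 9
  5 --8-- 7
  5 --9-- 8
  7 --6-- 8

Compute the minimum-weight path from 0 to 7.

Using Dijkstra's algorithm from vertex 0:
Shortest path: 0 -> 6 -> 4 -> 7
Total weight: 4 + 2 + 4 = 10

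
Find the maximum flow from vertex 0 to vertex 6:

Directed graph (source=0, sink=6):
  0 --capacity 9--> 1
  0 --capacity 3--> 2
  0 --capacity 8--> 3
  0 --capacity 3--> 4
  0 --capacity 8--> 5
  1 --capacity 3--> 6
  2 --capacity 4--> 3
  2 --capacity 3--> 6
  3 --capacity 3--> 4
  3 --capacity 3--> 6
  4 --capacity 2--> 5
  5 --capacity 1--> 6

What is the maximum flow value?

Computing max flow:
  Flow on (0->1): 3/9
  Flow on (0->2): 3/3
  Flow on (0->3): 3/8
  Flow on (0->4): 1/3
  Flow on (1->6): 3/3
  Flow on (2->6): 3/3
  Flow on (3->6): 3/3
  Flow on (4->5): 1/2
  Flow on (5->6): 1/1
Maximum flow = 10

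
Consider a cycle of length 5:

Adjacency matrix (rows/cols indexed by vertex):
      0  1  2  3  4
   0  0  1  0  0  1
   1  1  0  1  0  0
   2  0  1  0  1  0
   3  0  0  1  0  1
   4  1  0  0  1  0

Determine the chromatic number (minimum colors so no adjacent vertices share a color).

This is an odd cycle (C_5). Odd cycles are not bipartite (any 2-coloring forces two adjacent vertices to match), and 3 colors suffice.
Chromatic number = 3.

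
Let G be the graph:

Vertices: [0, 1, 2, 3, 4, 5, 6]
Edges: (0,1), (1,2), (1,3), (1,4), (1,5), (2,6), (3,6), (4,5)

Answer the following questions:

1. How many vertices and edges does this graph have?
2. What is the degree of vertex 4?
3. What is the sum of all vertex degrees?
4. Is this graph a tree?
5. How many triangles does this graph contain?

Count: 7 vertices, 8 edges.
Vertex 4 has neighbors [1, 5], degree = 2.
Handshaking lemma: 2 * 8 = 16.
A tree on 7 vertices has 6 edges. This graph has 8 edges (2 extra). Not a tree.
Number of triangles = 1.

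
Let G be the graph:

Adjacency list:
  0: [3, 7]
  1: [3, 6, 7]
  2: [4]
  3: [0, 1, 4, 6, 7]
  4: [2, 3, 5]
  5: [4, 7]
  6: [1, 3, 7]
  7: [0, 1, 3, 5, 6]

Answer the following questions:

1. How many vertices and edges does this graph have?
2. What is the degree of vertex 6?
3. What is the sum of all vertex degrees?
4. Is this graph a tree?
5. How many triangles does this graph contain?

Count: 8 vertices, 12 edges.
Vertex 6 has neighbors [1, 3, 7], degree = 3.
Handshaking lemma: 2 * 12 = 24.
A tree on 8 vertices has 7 edges. This graph has 12 edges (5 extra). Not a tree.
Number of triangles = 5.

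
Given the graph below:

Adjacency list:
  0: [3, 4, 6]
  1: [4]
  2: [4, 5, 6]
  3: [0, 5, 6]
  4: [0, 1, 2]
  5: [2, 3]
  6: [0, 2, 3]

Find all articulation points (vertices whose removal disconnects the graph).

An articulation point is a vertex whose removal disconnects the graph.
Articulation points: [4]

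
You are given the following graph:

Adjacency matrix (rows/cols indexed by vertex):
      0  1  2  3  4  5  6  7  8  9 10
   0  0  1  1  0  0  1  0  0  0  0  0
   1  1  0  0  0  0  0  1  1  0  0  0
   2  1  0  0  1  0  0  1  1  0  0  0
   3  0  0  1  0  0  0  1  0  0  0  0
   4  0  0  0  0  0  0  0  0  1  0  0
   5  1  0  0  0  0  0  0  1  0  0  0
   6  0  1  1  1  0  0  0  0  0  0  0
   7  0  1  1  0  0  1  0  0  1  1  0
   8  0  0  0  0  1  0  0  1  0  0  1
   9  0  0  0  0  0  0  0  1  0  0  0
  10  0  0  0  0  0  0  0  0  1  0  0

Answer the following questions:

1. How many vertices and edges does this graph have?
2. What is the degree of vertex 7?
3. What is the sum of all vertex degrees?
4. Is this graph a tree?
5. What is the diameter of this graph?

Count: 11 vertices, 14 edges.
Vertex 7 has neighbors [1, 2, 5, 8, 9], degree = 5.
Handshaking lemma: 2 * 14 = 28.
A tree on 11 vertices has 10 edges. This graph has 14 edges (4 extra). Not a tree.
Diameter (longest shortest path) = 4.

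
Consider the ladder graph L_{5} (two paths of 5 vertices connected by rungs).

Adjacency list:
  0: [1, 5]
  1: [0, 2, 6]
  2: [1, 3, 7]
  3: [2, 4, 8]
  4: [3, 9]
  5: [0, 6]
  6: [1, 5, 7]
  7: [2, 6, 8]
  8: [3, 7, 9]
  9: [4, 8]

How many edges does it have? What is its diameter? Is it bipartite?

Ladder graph L_{5}: 5 rungs + 2 * (5-1) path edges = 5 + 8 = 13 edges.
Diameter = 5.
Ladder graphs are bipartite (alternating coloring along each path).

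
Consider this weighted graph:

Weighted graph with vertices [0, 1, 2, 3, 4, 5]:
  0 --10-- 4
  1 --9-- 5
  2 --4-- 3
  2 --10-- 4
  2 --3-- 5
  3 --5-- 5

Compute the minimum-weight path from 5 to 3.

Using Dijkstra's algorithm from vertex 5:
Shortest path: 5 -> 3
Total weight: 5 = 5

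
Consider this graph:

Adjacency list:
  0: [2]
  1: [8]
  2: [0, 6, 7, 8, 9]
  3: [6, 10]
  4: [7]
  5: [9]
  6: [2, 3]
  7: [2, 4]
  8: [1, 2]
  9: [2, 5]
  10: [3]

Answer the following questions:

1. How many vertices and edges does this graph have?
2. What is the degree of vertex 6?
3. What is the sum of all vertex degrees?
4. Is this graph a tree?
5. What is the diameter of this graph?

Count: 11 vertices, 10 edges.
Vertex 6 has neighbors [2, 3], degree = 2.
Handshaking lemma: 2 * 10 = 20.
A graph is a tree iff it is connected and has exactly n-1 edges. This graph is connected (all 11 vertices in one component) and has 11-1 = 10 edges. It is a tree.
Diameter (longest shortest path) = 5.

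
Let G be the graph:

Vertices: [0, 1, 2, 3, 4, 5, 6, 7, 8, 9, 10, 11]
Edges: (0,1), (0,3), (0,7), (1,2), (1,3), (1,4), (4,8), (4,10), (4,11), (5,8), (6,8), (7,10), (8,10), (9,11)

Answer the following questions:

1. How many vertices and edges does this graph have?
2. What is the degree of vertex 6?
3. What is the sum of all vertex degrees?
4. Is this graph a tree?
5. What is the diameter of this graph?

Count: 12 vertices, 14 edges.
Vertex 6 has neighbors [8], degree = 1.
Handshaking lemma: 2 * 14 = 28.
A tree on 12 vertices has 11 edges. This graph has 14 edges (3 extra). Not a tree.
Diameter (longest shortest path) = 4.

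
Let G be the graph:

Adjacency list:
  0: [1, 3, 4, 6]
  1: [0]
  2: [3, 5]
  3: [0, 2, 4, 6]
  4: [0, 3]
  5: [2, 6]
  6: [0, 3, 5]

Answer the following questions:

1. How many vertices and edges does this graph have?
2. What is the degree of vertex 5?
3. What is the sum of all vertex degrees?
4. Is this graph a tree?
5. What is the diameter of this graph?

Count: 7 vertices, 9 edges.
Vertex 5 has neighbors [2, 6], degree = 2.
Handshaking lemma: 2 * 9 = 18.
A tree on 7 vertices has 6 edges. This graph has 9 edges (3 extra). Not a tree.
Diameter (longest shortest path) = 3.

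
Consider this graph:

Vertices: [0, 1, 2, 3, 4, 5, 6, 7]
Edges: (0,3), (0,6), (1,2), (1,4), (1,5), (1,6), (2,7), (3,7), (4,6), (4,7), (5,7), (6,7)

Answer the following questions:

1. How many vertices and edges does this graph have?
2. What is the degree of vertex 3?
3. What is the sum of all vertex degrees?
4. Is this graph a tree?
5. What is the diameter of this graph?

Count: 8 vertices, 12 edges.
Vertex 3 has neighbors [0, 7], degree = 2.
Handshaking lemma: 2 * 12 = 24.
A tree on 8 vertices has 7 edges. This graph has 12 edges (5 extra). Not a tree.
Diameter (longest shortest path) = 3.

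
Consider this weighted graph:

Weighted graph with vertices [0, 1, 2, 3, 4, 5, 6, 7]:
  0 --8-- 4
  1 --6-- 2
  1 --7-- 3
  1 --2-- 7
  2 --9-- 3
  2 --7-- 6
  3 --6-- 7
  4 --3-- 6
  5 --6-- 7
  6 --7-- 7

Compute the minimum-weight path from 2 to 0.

Using Dijkstra's algorithm from vertex 2:
Shortest path: 2 -> 6 -> 4 -> 0
Total weight: 7 + 3 + 8 = 18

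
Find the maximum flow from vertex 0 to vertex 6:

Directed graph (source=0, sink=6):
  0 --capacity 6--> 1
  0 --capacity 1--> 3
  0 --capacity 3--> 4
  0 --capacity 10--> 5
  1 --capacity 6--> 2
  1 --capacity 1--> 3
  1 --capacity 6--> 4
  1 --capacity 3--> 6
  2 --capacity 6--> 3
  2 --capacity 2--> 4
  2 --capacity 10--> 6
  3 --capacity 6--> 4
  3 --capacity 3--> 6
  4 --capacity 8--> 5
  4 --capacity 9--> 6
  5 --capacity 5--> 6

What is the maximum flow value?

Computing max flow:
  Flow on (0->1): 6/6
  Flow on (0->3): 1/1
  Flow on (0->4): 3/3
  Flow on (0->5): 5/10
  Flow on (1->2): 3/6
  Flow on (1->6): 3/3
  Flow on (2->6): 3/10
  Flow on (3->6): 1/3
  Flow on (4->6): 3/9
  Flow on (5->6): 5/5
Maximum flow = 15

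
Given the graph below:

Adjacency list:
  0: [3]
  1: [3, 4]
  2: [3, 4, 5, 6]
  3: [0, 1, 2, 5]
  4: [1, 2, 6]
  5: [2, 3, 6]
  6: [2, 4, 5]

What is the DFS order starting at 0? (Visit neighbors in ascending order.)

DFS from vertex 0 (neighbors processed in ascending order):
Visit order: 0, 3, 1, 4, 2, 5, 6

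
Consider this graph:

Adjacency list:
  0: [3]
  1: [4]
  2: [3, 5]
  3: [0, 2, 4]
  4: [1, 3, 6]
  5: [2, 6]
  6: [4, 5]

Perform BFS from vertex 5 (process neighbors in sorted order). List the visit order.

BFS from vertex 5 (neighbors processed in ascending order):
Visit order: 5, 2, 6, 3, 4, 0, 1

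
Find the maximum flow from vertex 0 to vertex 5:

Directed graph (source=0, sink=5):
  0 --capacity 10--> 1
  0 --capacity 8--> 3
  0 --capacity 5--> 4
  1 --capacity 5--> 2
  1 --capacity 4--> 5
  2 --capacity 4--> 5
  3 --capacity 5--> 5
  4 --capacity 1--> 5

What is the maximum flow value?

Computing max flow:
  Flow on (0->1): 8/10
  Flow on (0->3): 5/8
  Flow on (0->4): 1/5
  Flow on (1->2): 4/5
  Flow on (1->5): 4/4
  Flow on (2->5): 4/4
  Flow on (3->5): 5/5
  Flow on (4->5): 1/1
Maximum flow = 14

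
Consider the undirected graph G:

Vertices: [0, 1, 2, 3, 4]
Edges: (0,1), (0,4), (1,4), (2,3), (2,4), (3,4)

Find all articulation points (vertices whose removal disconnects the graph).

An articulation point is a vertex whose removal disconnects the graph.
Articulation points: [4]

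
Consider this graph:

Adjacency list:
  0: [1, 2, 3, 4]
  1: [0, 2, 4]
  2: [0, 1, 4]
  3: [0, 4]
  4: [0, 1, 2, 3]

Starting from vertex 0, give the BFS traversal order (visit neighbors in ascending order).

BFS from vertex 0 (neighbors processed in ascending order):
Visit order: 0, 1, 2, 3, 4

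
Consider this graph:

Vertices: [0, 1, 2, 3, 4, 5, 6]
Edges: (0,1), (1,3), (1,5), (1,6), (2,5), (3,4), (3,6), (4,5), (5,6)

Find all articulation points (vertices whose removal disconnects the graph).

An articulation point is a vertex whose removal disconnects the graph.
Articulation points: [1, 5]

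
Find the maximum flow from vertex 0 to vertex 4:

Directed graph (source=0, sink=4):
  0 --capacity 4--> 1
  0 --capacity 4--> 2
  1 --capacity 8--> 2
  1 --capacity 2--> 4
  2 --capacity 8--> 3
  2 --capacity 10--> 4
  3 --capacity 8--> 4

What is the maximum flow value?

Computing max flow:
  Flow on (0->1): 4/4
  Flow on (0->2): 4/4
  Flow on (1->2): 2/8
  Flow on (1->4): 2/2
  Flow on (2->4): 6/10
Maximum flow = 8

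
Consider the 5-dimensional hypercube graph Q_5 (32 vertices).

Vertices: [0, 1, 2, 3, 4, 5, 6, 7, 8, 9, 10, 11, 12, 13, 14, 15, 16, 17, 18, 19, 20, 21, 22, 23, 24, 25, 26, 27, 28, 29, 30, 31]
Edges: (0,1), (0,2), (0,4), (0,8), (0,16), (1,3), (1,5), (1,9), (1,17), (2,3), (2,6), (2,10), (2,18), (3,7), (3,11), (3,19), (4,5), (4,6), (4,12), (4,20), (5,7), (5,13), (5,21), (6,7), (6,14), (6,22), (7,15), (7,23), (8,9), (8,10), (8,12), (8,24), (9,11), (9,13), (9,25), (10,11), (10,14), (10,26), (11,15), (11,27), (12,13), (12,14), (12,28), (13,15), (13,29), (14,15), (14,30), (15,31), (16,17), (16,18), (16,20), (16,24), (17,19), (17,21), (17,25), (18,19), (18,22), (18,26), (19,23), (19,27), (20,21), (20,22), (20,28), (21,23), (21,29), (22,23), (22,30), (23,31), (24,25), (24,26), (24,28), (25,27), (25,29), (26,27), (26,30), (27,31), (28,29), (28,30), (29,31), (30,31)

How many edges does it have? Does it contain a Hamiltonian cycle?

Q_5 has 32 * 5 / 2 = 80 edges.
Q_5 (d >= 2) always has a Hamiltonian cycle: a 5-bit cyclic Gray code visits every vertex exactly once and returns to the start.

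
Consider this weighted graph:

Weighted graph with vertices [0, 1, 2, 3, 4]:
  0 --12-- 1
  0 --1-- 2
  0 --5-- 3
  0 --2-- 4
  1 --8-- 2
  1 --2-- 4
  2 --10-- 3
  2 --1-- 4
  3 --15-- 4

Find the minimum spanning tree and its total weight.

Applying Kruskal's algorithm (sort edges by weight, add if no cycle):
  Add (0,2) w=1
  Add (2,4) w=1
  Skip (0,4) w=2 (creates cycle)
  Add (1,4) w=2
  Add (0,3) w=5
  Skip (1,2) w=8 (creates cycle)
  Skip (2,3) w=10 (creates cycle)
  Skip (0,1) w=12 (creates cycle)
  Skip (3,4) w=15 (creates cycle)
MST weight = 9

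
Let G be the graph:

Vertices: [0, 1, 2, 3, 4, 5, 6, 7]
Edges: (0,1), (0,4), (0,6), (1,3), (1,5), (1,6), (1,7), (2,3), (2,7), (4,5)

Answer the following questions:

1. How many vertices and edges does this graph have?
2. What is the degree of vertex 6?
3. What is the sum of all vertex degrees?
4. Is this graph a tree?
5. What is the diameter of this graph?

Count: 8 vertices, 10 edges.
Vertex 6 has neighbors [0, 1], degree = 2.
Handshaking lemma: 2 * 10 = 20.
A tree on 8 vertices has 7 edges. This graph has 10 edges (3 extra). Not a tree.
Diameter (longest shortest path) = 4.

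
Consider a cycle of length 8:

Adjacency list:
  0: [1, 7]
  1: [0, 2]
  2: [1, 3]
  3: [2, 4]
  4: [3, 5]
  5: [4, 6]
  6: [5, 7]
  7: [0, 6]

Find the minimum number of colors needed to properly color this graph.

This is an even cycle (C_8). Even cycles are bipartite.
Chromatic number = 2.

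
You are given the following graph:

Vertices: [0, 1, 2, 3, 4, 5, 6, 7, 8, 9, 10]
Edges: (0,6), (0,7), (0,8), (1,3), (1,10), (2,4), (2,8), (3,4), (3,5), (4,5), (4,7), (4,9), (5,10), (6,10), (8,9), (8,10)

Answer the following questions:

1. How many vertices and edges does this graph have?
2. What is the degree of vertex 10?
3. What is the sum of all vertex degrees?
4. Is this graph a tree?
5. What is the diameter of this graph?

Count: 11 vertices, 16 edges.
Vertex 10 has neighbors [1, 5, 6, 8], degree = 4.
Handshaking lemma: 2 * 16 = 32.
A tree on 11 vertices has 10 edges. This graph has 16 edges (6 extra). Not a tree.
Diameter (longest shortest path) = 3.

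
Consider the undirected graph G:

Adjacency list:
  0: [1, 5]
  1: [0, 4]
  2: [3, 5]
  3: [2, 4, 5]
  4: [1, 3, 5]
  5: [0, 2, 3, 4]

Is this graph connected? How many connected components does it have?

Checking connectivity: the graph has 1 connected component(s).
All vertices are reachable from each other. The graph IS connected.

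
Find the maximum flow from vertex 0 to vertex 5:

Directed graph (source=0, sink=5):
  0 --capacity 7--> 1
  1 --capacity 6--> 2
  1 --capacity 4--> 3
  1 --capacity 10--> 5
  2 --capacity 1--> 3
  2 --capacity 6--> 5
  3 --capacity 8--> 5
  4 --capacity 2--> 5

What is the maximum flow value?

Computing max flow:
  Flow on (0->1): 7/7
  Flow on (1->5): 7/10
Maximum flow = 7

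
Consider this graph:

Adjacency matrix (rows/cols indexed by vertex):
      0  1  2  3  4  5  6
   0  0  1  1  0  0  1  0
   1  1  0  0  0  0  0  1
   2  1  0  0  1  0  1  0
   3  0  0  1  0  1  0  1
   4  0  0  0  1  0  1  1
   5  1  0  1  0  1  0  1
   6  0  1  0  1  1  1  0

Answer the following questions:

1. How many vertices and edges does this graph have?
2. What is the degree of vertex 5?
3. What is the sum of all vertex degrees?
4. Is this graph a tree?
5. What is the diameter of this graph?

Count: 7 vertices, 11 edges.
Vertex 5 has neighbors [0, 2, 4, 6], degree = 4.
Handshaking lemma: 2 * 11 = 22.
A tree on 7 vertices has 6 edges. This graph has 11 edges (5 extra). Not a tree.
Diameter (longest shortest path) = 2.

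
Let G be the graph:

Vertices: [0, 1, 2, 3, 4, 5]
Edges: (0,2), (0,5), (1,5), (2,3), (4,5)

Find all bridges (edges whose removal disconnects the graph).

A bridge is an edge whose removal increases the number of connected components.
Bridges found: (0,2), (0,5), (1,5), (2,3), (4,5)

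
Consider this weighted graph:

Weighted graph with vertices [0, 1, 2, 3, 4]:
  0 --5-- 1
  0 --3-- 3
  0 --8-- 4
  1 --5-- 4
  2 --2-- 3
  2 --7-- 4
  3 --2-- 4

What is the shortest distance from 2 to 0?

Using Dijkstra's algorithm from vertex 2:
Shortest path: 2 -> 3 -> 0
Total weight: 2 + 3 = 5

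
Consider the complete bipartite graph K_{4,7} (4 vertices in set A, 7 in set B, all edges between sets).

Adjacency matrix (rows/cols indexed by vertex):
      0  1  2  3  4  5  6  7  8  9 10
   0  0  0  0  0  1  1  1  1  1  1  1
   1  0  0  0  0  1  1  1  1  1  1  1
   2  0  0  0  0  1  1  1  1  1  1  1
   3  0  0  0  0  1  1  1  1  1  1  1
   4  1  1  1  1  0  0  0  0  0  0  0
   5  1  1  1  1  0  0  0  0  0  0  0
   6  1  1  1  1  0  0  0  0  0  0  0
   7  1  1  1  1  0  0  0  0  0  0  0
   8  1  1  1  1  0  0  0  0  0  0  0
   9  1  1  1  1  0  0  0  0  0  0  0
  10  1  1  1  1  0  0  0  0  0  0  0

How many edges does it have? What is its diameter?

K_{4,7} has 4 * 7 = 28 edges.
Any vertex reaches any opposite-side vertex in 1 step; same-side vertices reach in 2 steps via any opposite-side vertex.
Diameter = 2.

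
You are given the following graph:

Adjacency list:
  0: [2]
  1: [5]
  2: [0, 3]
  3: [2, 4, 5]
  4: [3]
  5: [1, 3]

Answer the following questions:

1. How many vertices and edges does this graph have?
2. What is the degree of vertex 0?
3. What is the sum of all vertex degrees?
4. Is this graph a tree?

Count: 6 vertices, 5 edges.
Vertex 0 has neighbors [2], degree = 1.
Handshaking lemma: 2 * 5 = 10.
A graph is a tree iff it is connected and has exactly n-1 edges. This graph is connected (all 6 vertices in one component) and has 6-1 = 5 edges. It is a tree.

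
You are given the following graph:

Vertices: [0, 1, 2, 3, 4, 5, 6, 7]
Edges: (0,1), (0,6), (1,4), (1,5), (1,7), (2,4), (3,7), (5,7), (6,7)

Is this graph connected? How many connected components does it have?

Checking connectivity: the graph has 1 connected component(s).
All vertices are reachable from each other. The graph IS connected.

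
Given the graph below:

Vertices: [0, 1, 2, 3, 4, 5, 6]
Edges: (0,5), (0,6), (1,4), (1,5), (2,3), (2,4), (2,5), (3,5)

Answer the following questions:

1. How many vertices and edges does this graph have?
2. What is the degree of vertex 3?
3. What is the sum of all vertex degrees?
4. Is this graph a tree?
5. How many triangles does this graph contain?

Count: 7 vertices, 8 edges.
Vertex 3 has neighbors [2, 5], degree = 2.
Handshaking lemma: 2 * 8 = 16.
A tree on 7 vertices has 6 edges. This graph has 8 edges (2 extra). Not a tree.
Number of triangles = 1.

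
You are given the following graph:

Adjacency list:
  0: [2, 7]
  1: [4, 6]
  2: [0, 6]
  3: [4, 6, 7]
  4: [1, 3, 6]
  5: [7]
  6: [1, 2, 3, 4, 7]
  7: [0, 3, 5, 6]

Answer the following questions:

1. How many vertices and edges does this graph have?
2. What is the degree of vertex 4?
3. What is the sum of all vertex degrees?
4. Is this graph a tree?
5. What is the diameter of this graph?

Count: 8 vertices, 11 edges.
Vertex 4 has neighbors [1, 3, 6], degree = 3.
Handshaking lemma: 2 * 11 = 22.
A tree on 8 vertices has 7 edges. This graph has 11 edges (4 extra). Not a tree.
Diameter (longest shortest path) = 3.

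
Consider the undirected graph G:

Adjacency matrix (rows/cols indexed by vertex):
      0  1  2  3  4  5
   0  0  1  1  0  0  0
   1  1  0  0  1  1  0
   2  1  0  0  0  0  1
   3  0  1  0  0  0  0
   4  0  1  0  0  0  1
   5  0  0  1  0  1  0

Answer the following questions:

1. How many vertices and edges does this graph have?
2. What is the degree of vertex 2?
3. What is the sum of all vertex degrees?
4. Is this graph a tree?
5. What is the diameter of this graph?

Count: 6 vertices, 6 edges.
Vertex 2 has neighbors [0, 5], degree = 2.
Handshaking lemma: 2 * 6 = 12.
A tree on 6 vertices has 5 edges. This graph has 6 edges (1 extra). Not a tree.
Diameter (longest shortest path) = 3.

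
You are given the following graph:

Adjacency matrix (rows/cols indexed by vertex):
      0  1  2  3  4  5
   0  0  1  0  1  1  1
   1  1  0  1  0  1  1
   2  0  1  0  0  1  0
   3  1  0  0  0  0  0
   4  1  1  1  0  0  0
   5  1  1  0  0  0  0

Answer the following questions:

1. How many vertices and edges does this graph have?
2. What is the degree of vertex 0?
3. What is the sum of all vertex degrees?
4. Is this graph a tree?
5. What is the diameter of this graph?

Count: 6 vertices, 8 edges.
Vertex 0 has neighbors [1, 3, 4, 5], degree = 4.
Handshaking lemma: 2 * 8 = 16.
A tree on 6 vertices has 5 edges. This graph has 8 edges (3 extra). Not a tree.
Diameter (longest shortest path) = 3.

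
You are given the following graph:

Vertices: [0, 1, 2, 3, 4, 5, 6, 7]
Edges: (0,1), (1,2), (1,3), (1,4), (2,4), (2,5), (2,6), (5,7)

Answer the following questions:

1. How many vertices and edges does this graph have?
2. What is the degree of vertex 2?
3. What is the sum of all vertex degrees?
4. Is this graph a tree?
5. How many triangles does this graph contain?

Count: 8 vertices, 8 edges.
Vertex 2 has neighbors [1, 4, 5, 6], degree = 4.
Handshaking lemma: 2 * 8 = 16.
A tree on 8 vertices has 7 edges. This graph has 8 edges (1 extra). Not a tree.
Number of triangles = 1.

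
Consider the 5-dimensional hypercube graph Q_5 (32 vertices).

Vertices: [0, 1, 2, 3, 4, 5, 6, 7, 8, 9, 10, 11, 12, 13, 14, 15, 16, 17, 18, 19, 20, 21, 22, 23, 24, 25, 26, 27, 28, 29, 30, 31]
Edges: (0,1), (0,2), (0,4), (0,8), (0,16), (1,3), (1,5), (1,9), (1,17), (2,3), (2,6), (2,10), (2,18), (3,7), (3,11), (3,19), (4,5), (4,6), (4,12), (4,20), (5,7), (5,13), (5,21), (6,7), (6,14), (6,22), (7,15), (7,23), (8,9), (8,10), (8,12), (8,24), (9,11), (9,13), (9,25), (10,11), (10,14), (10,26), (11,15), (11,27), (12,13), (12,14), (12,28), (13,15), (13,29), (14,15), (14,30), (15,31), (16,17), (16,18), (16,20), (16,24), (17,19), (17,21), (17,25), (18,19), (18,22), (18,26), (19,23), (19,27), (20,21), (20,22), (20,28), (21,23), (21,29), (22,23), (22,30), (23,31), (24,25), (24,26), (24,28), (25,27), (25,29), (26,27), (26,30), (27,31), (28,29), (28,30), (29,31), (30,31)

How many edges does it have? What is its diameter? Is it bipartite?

The 5-dimensional hypercube Q_5 has 32 vertices and each vertex has degree 5.
Total edges = 32 * 5 / 2 = 80.
Diameter = 5 (max Hamming distance between binary labels).
Hypercubes are bipartite (partition by parity of binary representation).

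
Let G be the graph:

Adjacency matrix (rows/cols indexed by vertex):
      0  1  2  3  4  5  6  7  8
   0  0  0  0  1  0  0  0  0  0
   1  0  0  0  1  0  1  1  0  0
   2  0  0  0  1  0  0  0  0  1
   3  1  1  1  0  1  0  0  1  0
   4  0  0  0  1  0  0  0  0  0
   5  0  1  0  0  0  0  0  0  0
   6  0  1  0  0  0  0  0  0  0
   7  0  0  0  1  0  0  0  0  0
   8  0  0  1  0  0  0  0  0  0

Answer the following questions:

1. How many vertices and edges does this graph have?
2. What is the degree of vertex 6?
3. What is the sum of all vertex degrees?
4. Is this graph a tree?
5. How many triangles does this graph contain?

Count: 9 vertices, 8 edges.
Vertex 6 has neighbors [1], degree = 1.
Handshaking lemma: 2 * 8 = 16.
A graph is a tree iff it is connected and has exactly n-1 edges. This graph is connected (all 9 vertices in one component) and has 9-1 = 8 edges. It is a tree.
Number of triangles = 0.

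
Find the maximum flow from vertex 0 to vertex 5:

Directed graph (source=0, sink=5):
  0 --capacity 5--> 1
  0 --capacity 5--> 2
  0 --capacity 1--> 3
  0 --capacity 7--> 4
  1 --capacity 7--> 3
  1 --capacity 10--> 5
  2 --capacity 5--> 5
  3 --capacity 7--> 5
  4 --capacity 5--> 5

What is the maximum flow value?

Computing max flow:
  Flow on (0->1): 5/5
  Flow on (0->2): 5/5
  Flow on (0->3): 1/1
  Flow on (0->4): 5/7
  Flow on (1->5): 5/10
  Flow on (2->5): 5/5
  Flow on (3->5): 1/7
  Flow on (4->5): 5/5
Maximum flow = 16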